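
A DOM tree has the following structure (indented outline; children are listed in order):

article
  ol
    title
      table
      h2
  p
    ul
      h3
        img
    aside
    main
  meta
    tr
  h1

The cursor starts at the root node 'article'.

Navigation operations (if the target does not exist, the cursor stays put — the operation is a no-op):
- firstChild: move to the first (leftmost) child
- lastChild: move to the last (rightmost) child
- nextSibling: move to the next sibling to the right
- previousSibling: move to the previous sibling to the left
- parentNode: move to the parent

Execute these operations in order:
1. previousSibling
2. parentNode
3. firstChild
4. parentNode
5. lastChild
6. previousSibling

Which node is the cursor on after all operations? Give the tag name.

Answer: meta

Derivation:
After 1 (previousSibling): article (no-op, stayed)
After 2 (parentNode): article (no-op, stayed)
After 3 (firstChild): ol
After 4 (parentNode): article
After 5 (lastChild): h1
After 6 (previousSibling): meta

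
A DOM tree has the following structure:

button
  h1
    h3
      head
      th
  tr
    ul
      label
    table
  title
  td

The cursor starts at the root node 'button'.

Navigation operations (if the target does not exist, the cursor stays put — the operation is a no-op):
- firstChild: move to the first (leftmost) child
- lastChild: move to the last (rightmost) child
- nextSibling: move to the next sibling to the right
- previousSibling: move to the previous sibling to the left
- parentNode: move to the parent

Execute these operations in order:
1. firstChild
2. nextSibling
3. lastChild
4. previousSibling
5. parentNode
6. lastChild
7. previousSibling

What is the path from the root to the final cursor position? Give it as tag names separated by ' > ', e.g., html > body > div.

Answer: button > tr > ul

Derivation:
After 1 (firstChild): h1
After 2 (nextSibling): tr
After 3 (lastChild): table
After 4 (previousSibling): ul
After 5 (parentNode): tr
After 6 (lastChild): table
After 7 (previousSibling): ul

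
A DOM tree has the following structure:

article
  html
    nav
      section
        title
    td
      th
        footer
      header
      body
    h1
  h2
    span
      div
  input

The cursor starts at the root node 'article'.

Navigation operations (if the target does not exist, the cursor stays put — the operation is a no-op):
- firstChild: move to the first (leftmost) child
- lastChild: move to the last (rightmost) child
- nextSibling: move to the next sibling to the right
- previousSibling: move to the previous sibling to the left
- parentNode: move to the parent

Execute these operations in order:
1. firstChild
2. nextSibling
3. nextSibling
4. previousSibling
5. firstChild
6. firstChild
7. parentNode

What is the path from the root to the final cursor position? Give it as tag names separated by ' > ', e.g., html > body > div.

After 1 (firstChild): html
After 2 (nextSibling): h2
After 3 (nextSibling): input
After 4 (previousSibling): h2
After 5 (firstChild): span
After 6 (firstChild): div
After 7 (parentNode): span

Answer: article > h2 > span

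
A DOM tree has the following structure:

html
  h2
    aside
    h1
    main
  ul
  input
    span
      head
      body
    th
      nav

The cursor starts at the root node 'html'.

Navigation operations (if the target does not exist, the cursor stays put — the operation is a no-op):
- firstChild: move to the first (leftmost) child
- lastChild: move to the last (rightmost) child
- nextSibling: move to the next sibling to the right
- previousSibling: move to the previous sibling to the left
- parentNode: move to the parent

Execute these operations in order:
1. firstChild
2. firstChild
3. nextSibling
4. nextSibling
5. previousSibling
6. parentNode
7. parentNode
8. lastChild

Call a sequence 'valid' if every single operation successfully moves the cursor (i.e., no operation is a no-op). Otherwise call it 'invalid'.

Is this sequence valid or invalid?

After 1 (firstChild): h2
After 2 (firstChild): aside
After 3 (nextSibling): h1
After 4 (nextSibling): main
After 5 (previousSibling): h1
After 6 (parentNode): h2
After 7 (parentNode): html
After 8 (lastChild): input

Answer: valid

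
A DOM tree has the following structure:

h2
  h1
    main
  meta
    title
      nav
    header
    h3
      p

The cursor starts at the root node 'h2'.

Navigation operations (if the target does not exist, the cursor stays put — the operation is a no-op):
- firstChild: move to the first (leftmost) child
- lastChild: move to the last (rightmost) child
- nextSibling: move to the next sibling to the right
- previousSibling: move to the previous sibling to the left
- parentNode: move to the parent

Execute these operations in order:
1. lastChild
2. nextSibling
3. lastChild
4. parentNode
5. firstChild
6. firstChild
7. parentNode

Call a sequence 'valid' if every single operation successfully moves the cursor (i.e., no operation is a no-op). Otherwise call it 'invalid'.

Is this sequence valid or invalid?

Answer: invalid

Derivation:
After 1 (lastChild): meta
After 2 (nextSibling): meta (no-op, stayed)
After 3 (lastChild): h3
After 4 (parentNode): meta
After 5 (firstChild): title
After 6 (firstChild): nav
After 7 (parentNode): title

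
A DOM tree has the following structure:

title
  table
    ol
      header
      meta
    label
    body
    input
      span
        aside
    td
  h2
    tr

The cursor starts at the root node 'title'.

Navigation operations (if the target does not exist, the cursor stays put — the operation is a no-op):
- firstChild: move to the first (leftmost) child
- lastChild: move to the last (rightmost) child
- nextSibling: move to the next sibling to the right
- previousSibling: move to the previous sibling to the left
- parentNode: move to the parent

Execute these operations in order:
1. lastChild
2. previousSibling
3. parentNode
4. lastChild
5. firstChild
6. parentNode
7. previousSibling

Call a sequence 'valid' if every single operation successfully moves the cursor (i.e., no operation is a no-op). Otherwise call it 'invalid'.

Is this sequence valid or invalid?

Answer: valid

Derivation:
After 1 (lastChild): h2
After 2 (previousSibling): table
After 3 (parentNode): title
After 4 (lastChild): h2
After 5 (firstChild): tr
After 6 (parentNode): h2
After 7 (previousSibling): table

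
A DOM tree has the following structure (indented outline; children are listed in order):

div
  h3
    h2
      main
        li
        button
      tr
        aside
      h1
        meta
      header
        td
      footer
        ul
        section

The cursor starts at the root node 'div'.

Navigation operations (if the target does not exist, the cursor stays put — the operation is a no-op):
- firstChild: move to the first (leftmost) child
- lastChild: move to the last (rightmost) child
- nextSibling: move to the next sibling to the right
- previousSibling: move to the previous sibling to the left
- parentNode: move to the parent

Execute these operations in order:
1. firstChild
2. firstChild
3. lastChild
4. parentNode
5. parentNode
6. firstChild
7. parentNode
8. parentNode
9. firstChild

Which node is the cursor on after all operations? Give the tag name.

Answer: h3

Derivation:
After 1 (firstChild): h3
After 2 (firstChild): h2
After 3 (lastChild): footer
After 4 (parentNode): h2
After 5 (parentNode): h3
After 6 (firstChild): h2
After 7 (parentNode): h3
After 8 (parentNode): div
After 9 (firstChild): h3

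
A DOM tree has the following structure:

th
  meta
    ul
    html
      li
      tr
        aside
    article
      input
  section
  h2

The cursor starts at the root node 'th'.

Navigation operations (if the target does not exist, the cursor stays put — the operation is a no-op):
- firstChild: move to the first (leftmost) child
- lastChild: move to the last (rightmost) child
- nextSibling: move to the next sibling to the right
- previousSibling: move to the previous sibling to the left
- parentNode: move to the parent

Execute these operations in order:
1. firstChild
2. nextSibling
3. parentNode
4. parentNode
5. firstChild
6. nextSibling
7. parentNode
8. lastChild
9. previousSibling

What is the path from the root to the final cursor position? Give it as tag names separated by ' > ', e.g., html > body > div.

After 1 (firstChild): meta
After 2 (nextSibling): section
After 3 (parentNode): th
After 4 (parentNode): th (no-op, stayed)
After 5 (firstChild): meta
After 6 (nextSibling): section
After 7 (parentNode): th
After 8 (lastChild): h2
After 9 (previousSibling): section

Answer: th > section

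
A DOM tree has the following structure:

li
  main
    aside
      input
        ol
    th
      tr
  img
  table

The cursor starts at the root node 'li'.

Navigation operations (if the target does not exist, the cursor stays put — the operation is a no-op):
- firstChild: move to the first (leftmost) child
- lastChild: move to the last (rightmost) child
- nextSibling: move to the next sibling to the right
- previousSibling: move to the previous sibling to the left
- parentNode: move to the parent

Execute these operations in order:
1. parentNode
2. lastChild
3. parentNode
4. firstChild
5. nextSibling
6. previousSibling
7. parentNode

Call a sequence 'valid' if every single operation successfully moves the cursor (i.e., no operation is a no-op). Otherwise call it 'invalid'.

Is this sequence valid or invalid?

Answer: invalid

Derivation:
After 1 (parentNode): li (no-op, stayed)
After 2 (lastChild): table
After 3 (parentNode): li
After 4 (firstChild): main
After 5 (nextSibling): img
After 6 (previousSibling): main
After 7 (parentNode): li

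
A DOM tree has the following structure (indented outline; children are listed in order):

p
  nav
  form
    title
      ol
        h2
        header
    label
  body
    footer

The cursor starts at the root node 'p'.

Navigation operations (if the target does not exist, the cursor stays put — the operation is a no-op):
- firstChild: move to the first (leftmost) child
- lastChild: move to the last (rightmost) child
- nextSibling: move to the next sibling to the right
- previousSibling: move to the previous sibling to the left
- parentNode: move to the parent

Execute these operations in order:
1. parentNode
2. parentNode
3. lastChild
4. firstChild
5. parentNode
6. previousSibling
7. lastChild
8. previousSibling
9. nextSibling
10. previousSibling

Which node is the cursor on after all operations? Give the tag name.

Answer: title

Derivation:
After 1 (parentNode): p (no-op, stayed)
After 2 (parentNode): p (no-op, stayed)
After 3 (lastChild): body
After 4 (firstChild): footer
After 5 (parentNode): body
After 6 (previousSibling): form
After 7 (lastChild): label
After 8 (previousSibling): title
After 9 (nextSibling): label
After 10 (previousSibling): title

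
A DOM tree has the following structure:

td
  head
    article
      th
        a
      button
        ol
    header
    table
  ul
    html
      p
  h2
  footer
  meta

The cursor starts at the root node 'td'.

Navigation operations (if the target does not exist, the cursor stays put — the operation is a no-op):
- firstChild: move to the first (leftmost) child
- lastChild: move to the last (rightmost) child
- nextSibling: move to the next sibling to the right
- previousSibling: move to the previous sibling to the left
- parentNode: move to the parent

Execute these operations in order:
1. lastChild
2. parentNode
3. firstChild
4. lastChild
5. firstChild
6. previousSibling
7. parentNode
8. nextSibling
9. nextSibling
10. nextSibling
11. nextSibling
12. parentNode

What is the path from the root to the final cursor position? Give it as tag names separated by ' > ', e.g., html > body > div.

Answer: td

Derivation:
After 1 (lastChild): meta
After 2 (parentNode): td
After 3 (firstChild): head
After 4 (lastChild): table
After 5 (firstChild): table (no-op, stayed)
After 6 (previousSibling): header
After 7 (parentNode): head
After 8 (nextSibling): ul
After 9 (nextSibling): h2
After 10 (nextSibling): footer
After 11 (nextSibling): meta
After 12 (parentNode): td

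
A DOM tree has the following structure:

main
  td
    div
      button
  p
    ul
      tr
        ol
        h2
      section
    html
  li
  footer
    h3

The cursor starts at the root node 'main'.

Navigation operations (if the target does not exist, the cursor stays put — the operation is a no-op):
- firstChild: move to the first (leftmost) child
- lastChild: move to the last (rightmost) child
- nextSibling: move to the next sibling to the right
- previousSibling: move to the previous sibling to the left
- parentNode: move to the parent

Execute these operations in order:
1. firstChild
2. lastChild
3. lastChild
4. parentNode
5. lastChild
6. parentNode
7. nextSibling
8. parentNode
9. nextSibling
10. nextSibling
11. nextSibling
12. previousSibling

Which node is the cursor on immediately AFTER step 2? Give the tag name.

Answer: div

Derivation:
After 1 (firstChild): td
After 2 (lastChild): div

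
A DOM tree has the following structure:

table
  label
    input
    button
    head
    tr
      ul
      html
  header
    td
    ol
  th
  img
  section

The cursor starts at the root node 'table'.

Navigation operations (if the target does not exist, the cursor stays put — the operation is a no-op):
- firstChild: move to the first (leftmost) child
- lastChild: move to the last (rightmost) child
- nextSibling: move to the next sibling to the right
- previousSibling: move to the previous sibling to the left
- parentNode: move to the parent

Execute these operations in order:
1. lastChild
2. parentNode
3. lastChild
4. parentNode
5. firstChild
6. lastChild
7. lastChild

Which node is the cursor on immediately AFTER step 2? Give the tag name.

After 1 (lastChild): section
After 2 (parentNode): table

Answer: table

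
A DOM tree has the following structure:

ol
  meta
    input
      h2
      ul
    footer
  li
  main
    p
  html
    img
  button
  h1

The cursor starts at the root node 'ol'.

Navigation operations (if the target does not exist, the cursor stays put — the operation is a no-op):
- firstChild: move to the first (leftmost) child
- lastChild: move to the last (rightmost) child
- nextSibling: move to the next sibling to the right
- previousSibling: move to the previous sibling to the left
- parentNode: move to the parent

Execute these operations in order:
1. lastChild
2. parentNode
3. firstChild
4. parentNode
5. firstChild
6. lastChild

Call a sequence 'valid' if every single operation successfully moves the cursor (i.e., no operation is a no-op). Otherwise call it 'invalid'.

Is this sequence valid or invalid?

After 1 (lastChild): h1
After 2 (parentNode): ol
After 3 (firstChild): meta
After 4 (parentNode): ol
After 5 (firstChild): meta
After 6 (lastChild): footer

Answer: valid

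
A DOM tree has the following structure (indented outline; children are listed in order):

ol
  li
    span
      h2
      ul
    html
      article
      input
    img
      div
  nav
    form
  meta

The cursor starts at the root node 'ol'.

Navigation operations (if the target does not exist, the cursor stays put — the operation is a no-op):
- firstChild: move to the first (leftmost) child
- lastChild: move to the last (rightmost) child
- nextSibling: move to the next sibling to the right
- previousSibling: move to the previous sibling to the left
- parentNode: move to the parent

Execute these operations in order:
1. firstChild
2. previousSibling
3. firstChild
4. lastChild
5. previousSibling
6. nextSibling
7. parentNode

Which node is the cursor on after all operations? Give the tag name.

After 1 (firstChild): li
After 2 (previousSibling): li (no-op, stayed)
After 3 (firstChild): span
After 4 (lastChild): ul
After 5 (previousSibling): h2
After 6 (nextSibling): ul
After 7 (parentNode): span

Answer: span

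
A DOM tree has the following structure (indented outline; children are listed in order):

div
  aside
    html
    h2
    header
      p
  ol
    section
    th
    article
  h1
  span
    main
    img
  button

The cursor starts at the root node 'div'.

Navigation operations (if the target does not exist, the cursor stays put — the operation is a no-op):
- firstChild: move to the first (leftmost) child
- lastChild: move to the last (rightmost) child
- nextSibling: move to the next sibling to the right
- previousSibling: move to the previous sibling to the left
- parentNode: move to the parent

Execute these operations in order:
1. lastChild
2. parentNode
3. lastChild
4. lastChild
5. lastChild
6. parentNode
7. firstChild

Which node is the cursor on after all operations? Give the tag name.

After 1 (lastChild): button
After 2 (parentNode): div
After 3 (lastChild): button
After 4 (lastChild): button (no-op, stayed)
After 5 (lastChild): button (no-op, stayed)
After 6 (parentNode): div
After 7 (firstChild): aside

Answer: aside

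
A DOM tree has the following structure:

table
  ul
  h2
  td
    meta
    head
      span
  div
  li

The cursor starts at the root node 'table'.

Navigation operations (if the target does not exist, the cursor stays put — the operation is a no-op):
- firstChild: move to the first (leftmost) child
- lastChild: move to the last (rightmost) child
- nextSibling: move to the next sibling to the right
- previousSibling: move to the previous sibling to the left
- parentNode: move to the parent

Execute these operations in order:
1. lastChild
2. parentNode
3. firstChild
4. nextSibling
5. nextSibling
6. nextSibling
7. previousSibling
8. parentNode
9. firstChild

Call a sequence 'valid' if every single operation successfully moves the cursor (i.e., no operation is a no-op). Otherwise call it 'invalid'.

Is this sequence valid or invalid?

Answer: valid

Derivation:
After 1 (lastChild): li
After 2 (parentNode): table
After 3 (firstChild): ul
After 4 (nextSibling): h2
After 5 (nextSibling): td
After 6 (nextSibling): div
After 7 (previousSibling): td
After 8 (parentNode): table
After 9 (firstChild): ul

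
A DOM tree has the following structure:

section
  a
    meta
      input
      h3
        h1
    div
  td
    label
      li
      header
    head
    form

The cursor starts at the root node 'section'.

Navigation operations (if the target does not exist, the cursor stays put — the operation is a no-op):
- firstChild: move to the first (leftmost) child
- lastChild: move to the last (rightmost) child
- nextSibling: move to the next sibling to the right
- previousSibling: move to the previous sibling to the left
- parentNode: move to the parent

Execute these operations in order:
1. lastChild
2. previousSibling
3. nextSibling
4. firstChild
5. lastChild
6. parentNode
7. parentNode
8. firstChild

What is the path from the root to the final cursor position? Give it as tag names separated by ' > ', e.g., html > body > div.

After 1 (lastChild): td
After 2 (previousSibling): a
After 3 (nextSibling): td
After 4 (firstChild): label
After 5 (lastChild): header
After 6 (parentNode): label
After 7 (parentNode): td
After 8 (firstChild): label

Answer: section > td > label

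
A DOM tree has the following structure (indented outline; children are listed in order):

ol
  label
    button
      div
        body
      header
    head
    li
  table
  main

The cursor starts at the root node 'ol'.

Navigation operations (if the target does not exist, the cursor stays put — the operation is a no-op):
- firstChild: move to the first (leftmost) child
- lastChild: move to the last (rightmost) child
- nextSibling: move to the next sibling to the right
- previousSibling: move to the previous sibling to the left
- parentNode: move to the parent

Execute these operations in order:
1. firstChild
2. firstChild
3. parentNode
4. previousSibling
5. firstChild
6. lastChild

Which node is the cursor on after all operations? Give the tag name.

After 1 (firstChild): label
After 2 (firstChild): button
After 3 (parentNode): label
After 4 (previousSibling): label (no-op, stayed)
After 5 (firstChild): button
After 6 (lastChild): header

Answer: header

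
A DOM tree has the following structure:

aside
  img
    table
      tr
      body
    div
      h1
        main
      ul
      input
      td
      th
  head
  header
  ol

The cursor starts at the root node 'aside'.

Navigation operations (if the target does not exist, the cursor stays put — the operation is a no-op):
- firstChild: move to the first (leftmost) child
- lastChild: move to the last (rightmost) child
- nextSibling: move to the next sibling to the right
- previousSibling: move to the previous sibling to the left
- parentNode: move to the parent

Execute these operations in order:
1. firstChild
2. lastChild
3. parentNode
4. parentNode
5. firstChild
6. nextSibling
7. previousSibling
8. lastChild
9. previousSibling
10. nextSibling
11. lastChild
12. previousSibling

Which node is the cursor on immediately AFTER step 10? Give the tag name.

After 1 (firstChild): img
After 2 (lastChild): div
After 3 (parentNode): img
After 4 (parentNode): aside
After 5 (firstChild): img
After 6 (nextSibling): head
After 7 (previousSibling): img
After 8 (lastChild): div
After 9 (previousSibling): table
After 10 (nextSibling): div

Answer: div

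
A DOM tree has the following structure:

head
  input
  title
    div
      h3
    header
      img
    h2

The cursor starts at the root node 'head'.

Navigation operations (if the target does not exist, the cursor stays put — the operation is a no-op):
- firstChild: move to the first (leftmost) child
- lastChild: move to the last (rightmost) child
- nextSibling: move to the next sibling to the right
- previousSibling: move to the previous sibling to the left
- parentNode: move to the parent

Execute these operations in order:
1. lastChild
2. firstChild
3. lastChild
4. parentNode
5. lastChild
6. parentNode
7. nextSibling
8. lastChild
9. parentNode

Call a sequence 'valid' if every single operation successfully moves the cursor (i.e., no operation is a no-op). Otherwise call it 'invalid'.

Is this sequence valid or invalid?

Answer: valid

Derivation:
After 1 (lastChild): title
After 2 (firstChild): div
After 3 (lastChild): h3
After 4 (parentNode): div
After 5 (lastChild): h3
After 6 (parentNode): div
After 7 (nextSibling): header
After 8 (lastChild): img
After 9 (parentNode): header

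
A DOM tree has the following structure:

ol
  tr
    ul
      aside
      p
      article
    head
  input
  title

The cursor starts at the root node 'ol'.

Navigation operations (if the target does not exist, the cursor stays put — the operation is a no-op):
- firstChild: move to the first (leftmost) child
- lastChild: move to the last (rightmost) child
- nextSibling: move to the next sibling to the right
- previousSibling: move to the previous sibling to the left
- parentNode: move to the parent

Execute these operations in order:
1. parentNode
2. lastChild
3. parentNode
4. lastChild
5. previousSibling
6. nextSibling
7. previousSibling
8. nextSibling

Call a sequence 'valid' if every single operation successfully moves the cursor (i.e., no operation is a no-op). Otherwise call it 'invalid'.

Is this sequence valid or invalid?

After 1 (parentNode): ol (no-op, stayed)
After 2 (lastChild): title
After 3 (parentNode): ol
After 4 (lastChild): title
After 5 (previousSibling): input
After 6 (nextSibling): title
After 7 (previousSibling): input
After 8 (nextSibling): title

Answer: invalid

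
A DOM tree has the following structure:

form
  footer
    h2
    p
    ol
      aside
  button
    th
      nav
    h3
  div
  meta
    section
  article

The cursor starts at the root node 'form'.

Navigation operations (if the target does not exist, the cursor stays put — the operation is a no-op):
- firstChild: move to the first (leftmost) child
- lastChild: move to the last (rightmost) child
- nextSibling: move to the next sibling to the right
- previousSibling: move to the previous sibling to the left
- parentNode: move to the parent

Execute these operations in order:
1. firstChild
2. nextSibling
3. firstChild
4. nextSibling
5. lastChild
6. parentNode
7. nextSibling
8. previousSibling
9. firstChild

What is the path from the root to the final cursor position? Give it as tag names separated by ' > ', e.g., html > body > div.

After 1 (firstChild): footer
After 2 (nextSibling): button
After 3 (firstChild): th
After 4 (nextSibling): h3
After 5 (lastChild): h3 (no-op, stayed)
After 6 (parentNode): button
After 7 (nextSibling): div
After 8 (previousSibling): button
After 9 (firstChild): th

Answer: form > button > th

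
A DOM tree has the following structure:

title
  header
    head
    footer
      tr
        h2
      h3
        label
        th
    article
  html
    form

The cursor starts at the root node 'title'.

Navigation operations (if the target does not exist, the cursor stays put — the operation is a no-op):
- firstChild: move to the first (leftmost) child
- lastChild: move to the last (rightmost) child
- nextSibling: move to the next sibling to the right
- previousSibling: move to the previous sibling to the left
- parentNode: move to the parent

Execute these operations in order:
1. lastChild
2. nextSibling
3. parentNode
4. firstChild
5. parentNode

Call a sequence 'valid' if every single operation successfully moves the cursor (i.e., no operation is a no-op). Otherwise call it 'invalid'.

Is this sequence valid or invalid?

After 1 (lastChild): html
After 2 (nextSibling): html (no-op, stayed)
After 3 (parentNode): title
After 4 (firstChild): header
After 5 (parentNode): title

Answer: invalid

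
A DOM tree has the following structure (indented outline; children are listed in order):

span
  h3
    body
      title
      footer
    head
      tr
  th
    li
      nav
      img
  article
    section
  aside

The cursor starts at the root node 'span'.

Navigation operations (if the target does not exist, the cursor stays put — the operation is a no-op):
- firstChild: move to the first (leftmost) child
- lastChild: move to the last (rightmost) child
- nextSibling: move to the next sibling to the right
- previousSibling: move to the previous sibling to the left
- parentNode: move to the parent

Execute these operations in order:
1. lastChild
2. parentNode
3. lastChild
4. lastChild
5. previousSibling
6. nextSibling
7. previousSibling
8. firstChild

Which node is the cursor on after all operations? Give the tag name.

Answer: section

Derivation:
After 1 (lastChild): aside
After 2 (parentNode): span
After 3 (lastChild): aside
After 4 (lastChild): aside (no-op, stayed)
After 5 (previousSibling): article
After 6 (nextSibling): aside
After 7 (previousSibling): article
After 8 (firstChild): section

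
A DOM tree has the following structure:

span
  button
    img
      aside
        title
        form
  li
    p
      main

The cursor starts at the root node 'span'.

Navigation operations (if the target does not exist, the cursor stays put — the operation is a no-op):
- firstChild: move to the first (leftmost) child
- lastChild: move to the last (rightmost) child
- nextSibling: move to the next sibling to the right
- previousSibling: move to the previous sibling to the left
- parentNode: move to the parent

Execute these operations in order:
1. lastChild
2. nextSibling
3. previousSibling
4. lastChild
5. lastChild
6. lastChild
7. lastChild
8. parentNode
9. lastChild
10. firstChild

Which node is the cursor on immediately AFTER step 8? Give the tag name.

After 1 (lastChild): li
After 2 (nextSibling): li (no-op, stayed)
After 3 (previousSibling): button
After 4 (lastChild): img
After 5 (lastChild): aside
After 6 (lastChild): form
After 7 (lastChild): form (no-op, stayed)
After 8 (parentNode): aside

Answer: aside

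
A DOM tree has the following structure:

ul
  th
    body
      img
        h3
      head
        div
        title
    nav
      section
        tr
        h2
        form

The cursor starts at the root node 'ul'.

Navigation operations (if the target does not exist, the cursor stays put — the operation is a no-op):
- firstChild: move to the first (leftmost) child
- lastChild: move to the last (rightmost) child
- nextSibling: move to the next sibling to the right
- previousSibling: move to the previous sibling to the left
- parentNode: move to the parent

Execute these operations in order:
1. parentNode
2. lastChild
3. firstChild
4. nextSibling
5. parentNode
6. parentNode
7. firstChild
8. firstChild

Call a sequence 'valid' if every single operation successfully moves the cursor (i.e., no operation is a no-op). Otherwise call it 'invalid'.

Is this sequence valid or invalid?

After 1 (parentNode): ul (no-op, stayed)
After 2 (lastChild): th
After 3 (firstChild): body
After 4 (nextSibling): nav
After 5 (parentNode): th
After 6 (parentNode): ul
After 7 (firstChild): th
After 8 (firstChild): body

Answer: invalid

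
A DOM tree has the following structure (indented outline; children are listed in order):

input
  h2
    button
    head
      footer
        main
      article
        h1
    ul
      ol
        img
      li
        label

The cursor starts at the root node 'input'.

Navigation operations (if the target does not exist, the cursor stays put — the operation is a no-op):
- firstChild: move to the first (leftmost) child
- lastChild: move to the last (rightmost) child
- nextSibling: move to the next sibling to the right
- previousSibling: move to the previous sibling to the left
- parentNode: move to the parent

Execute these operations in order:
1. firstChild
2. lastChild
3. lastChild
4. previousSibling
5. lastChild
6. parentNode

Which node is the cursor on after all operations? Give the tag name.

Answer: ol

Derivation:
After 1 (firstChild): h2
After 2 (lastChild): ul
After 3 (lastChild): li
After 4 (previousSibling): ol
After 5 (lastChild): img
After 6 (parentNode): ol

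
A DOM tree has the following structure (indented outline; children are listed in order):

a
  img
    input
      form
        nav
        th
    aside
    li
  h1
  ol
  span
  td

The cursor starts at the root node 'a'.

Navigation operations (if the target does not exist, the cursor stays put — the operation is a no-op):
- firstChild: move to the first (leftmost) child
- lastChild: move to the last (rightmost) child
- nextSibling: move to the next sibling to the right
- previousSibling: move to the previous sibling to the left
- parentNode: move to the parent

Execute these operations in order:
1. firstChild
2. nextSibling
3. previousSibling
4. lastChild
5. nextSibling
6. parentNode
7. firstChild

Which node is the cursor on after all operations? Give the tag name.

Answer: input

Derivation:
After 1 (firstChild): img
After 2 (nextSibling): h1
After 3 (previousSibling): img
After 4 (lastChild): li
After 5 (nextSibling): li (no-op, stayed)
After 6 (parentNode): img
After 7 (firstChild): input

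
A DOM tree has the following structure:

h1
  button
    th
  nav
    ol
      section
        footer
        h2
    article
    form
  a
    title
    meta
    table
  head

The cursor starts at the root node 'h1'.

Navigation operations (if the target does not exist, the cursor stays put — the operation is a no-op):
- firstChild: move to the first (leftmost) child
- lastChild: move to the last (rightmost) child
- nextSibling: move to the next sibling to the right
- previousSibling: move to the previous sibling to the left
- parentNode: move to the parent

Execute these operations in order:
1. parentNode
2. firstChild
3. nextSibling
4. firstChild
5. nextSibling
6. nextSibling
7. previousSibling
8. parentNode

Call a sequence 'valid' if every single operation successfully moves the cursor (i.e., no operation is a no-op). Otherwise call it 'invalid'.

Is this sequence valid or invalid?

Answer: invalid

Derivation:
After 1 (parentNode): h1 (no-op, stayed)
After 2 (firstChild): button
After 3 (nextSibling): nav
After 4 (firstChild): ol
After 5 (nextSibling): article
After 6 (nextSibling): form
After 7 (previousSibling): article
After 8 (parentNode): nav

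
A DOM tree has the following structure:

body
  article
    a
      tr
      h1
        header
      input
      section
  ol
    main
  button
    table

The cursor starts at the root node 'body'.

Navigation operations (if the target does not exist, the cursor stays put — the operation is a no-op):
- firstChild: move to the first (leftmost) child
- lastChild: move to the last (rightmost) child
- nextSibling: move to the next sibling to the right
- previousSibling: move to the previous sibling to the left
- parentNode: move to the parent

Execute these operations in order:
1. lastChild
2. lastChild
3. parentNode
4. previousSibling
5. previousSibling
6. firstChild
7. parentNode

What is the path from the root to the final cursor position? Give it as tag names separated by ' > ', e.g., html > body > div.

After 1 (lastChild): button
After 2 (lastChild): table
After 3 (parentNode): button
After 4 (previousSibling): ol
After 5 (previousSibling): article
After 6 (firstChild): a
After 7 (parentNode): article

Answer: body > article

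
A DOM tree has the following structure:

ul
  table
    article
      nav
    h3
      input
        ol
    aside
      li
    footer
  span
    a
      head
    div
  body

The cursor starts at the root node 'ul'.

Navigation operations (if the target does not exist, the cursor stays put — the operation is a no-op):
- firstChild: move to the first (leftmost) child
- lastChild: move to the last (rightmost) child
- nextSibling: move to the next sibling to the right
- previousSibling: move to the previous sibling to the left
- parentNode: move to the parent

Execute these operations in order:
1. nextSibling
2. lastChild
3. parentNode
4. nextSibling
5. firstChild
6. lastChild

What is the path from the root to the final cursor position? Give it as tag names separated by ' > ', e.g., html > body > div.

Answer: ul > table > footer

Derivation:
After 1 (nextSibling): ul (no-op, stayed)
After 2 (lastChild): body
After 3 (parentNode): ul
After 4 (nextSibling): ul (no-op, stayed)
After 5 (firstChild): table
After 6 (lastChild): footer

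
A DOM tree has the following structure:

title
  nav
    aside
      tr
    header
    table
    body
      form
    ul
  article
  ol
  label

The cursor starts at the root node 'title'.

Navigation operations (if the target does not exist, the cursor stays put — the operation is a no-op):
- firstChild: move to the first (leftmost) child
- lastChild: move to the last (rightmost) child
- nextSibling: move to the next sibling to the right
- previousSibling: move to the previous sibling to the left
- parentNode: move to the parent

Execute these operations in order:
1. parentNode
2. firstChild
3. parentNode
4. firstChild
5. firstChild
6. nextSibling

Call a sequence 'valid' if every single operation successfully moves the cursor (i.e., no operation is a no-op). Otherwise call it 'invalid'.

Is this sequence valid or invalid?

Answer: invalid

Derivation:
After 1 (parentNode): title (no-op, stayed)
After 2 (firstChild): nav
After 3 (parentNode): title
After 4 (firstChild): nav
After 5 (firstChild): aside
After 6 (nextSibling): header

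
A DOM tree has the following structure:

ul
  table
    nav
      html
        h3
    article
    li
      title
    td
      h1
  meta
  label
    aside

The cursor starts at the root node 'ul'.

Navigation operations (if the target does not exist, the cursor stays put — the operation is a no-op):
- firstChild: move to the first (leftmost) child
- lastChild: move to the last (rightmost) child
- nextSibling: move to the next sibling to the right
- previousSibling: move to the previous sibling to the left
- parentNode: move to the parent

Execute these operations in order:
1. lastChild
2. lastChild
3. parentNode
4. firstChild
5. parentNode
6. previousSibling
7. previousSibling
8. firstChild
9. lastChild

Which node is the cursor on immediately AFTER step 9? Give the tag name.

Answer: html

Derivation:
After 1 (lastChild): label
After 2 (lastChild): aside
After 3 (parentNode): label
After 4 (firstChild): aside
After 5 (parentNode): label
After 6 (previousSibling): meta
After 7 (previousSibling): table
After 8 (firstChild): nav
After 9 (lastChild): html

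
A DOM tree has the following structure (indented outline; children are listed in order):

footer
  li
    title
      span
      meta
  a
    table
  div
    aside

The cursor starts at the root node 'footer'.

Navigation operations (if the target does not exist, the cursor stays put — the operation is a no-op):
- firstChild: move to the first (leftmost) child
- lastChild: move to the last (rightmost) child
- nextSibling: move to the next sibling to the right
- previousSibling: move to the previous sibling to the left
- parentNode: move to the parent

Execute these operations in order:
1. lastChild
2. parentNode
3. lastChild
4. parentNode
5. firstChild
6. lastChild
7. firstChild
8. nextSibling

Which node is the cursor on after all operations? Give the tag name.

After 1 (lastChild): div
After 2 (parentNode): footer
After 3 (lastChild): div
After 4 (parentNode): footer
After 5 (firstChild): li
After 6 (lastChild): title
After 7 (firstChild): span
After 8 (nextSibling): meta

Answer: meta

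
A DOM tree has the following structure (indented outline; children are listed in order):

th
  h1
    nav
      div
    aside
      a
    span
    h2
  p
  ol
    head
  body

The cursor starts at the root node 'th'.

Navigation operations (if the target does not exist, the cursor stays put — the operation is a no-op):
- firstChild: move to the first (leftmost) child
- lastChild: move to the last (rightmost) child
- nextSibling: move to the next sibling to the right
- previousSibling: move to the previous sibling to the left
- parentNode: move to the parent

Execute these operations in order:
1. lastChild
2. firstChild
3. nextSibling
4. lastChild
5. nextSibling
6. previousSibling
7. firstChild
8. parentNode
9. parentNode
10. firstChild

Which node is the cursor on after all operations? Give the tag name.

After 1 (lastChild): body
After 2 (firstChild): body (no-op, stayed)
After 3 (nextSibling): body (no-op, stayed)
After 4 (lastChild): body (no-op, stayed)
After 5 (nextSibling): body (no-op, stayed)
After 6 (previousSibling): ol
After 7 (firstChild): head
After 8 (parentNode): ol
After 9 (parentNode): th
After 10 (firstChild): h1

Answer: h1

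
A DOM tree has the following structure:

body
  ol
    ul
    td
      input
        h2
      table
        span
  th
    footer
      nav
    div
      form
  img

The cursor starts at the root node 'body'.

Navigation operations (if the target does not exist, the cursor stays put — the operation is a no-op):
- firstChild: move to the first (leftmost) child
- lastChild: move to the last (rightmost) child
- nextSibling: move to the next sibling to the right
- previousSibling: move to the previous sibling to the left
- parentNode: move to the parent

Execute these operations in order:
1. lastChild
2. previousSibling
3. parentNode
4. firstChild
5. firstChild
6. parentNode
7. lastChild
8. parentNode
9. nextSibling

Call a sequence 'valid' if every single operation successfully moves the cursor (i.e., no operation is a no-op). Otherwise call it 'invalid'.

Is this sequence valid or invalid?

Answer: valid

Derivation:
After 1 (lastChild): img
After 2 (previousSibling): th
After 3 (parentNode): body
After 4 (firstChild): ol
After 5 (firstChild): ul
After 6 (parentNode): ol
After 7 (lastChild): td
After 8 (parentNode): ol
After 9 (nextSibling): th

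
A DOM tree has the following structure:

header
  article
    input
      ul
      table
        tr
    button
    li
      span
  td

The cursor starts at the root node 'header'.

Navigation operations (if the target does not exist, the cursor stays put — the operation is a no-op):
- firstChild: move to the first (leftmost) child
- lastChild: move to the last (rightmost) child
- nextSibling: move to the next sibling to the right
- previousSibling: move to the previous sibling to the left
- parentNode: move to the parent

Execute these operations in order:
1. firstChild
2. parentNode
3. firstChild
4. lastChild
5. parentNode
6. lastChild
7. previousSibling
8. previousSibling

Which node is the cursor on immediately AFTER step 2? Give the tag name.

Answer: header

Derivation:
After 1 (firstChild): article
After 2 (parentNode): header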